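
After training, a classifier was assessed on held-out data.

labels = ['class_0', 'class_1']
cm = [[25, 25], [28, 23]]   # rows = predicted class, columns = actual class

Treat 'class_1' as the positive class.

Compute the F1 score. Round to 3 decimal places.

Precision = TP/(TP+FP) = 23/51 = 0.4510
Recall = TP/(TP+FN) = 23/48 = 0.4792
F1 = 2·TP/(2·TP+FP+FN) = 46/99 = 0.465

0.465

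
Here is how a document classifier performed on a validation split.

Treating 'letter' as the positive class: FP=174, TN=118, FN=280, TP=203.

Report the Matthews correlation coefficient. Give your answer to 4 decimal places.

MCC = (TP·TN − FP·FN) / √((TP+FP)(TP+FN)(TN+FP)(TN+FN))
Numerator = 203·118 − 174·280 = -24766
Denominator = √(377·483·292·398) = √21161887656 = 145471.2606
MCC = -24766 / 145471.2606 = -0.1702

-0.1702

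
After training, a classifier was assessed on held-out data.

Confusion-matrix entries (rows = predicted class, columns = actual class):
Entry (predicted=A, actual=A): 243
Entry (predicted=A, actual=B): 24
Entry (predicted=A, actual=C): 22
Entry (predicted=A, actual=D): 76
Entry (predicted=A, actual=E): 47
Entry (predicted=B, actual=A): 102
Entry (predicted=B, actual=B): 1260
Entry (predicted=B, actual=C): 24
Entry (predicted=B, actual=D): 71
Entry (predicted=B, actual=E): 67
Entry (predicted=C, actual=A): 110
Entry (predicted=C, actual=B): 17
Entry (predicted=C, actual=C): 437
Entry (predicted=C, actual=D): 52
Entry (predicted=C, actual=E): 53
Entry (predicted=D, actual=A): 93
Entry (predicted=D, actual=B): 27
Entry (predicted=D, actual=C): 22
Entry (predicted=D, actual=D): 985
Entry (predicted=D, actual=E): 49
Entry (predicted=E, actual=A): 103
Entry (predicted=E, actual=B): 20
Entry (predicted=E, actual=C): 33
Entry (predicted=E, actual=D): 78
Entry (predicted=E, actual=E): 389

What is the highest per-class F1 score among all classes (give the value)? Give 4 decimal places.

0.8774

Per-class F1 score (2·TP/(2·TP+FP+FN)):
  A: TP=243, FP=24+22+76+47=169, FN=102+110+93+103=408 → 486/1063 = 0.45720
  B: TP=1260, FP=102+24+71+67=264, FN=24+17+27+20=88 → 2520/2872 = 0.87744
  C: TP=437, FP=110+17+52+53=232, FN=22+24+22+33=101 → 874/1207 = 0.72411
  D: TP=985, FP=93+27+22+49=191, FN=76+71+52+78=277 → 1970/2438 = 0.80804
  E: TP=389, FP=103+20+33+78=234, FN=47+67+53+49=216 → 778/1228 = 0.63355
Highest is class 'B' with F1 score = 0.8774.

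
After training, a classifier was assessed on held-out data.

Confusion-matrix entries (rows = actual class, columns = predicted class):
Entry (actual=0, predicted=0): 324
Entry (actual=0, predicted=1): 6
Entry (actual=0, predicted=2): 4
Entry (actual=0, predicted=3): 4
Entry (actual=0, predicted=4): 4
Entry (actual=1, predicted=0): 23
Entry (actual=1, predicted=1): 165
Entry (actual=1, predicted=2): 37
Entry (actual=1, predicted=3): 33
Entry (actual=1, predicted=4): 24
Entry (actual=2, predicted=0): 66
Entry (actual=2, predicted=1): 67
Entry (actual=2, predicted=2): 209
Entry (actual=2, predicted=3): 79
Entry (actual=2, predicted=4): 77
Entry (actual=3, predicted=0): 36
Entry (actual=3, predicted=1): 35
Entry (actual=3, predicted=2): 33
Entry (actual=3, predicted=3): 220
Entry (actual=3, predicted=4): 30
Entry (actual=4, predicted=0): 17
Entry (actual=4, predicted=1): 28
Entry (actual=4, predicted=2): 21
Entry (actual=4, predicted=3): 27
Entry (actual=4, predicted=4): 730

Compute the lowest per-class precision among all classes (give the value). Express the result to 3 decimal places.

Per-class precision (TP/(TP+FP)):
  0: TP=324, FP=23+66+36+17=142 → 324/466 = 0.6953
  1: TP=165, FP=6+67+35+28=136 → 165/301 = 0.5482
  2: TP=209, FP=4+37+33+21=95 → 209/304 = 0.6875
  3: TP=220, FP=4+33+79+27=143 → 220/363 = 0.6061
  4: TP=730, FP=4+24+77+30=135 → 730/865 = 0.8439
Lowest is class '1' with precision = 0.548.

0.548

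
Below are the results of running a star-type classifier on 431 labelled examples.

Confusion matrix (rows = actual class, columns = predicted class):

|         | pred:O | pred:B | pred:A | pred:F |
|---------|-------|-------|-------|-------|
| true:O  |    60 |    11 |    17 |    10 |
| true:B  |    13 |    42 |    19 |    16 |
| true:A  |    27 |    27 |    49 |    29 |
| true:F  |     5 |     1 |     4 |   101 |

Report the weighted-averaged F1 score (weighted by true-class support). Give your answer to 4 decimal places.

Per-class F1 score (2·TP/(2·TP+FP+FN)):
  O: TP=60, FP=13+27+5=45, FN=11+17+10=38 → 120/203 = 0.59113
  B: TP=42, FP=11+27+1=39, FN=13+19+16=48 → 84/171 = 0.49123
  A: TP=49, FP=17+19+4=40, FN=27+27+29=83 → 98/221 = 0.44344
  F: TP=101, FP=10+16+29=55, FN=5+1+4=10 → 202/267 = 0.75655
Weighted-F1 score = Σ (supportᵢ/N)·F1 scoreᵢ with N=431: (98/431)·0.59113 + (90/431)·0.49123 + (132/431)·0.44344 + (111/431)·0.75655 = 0.5676

0.5676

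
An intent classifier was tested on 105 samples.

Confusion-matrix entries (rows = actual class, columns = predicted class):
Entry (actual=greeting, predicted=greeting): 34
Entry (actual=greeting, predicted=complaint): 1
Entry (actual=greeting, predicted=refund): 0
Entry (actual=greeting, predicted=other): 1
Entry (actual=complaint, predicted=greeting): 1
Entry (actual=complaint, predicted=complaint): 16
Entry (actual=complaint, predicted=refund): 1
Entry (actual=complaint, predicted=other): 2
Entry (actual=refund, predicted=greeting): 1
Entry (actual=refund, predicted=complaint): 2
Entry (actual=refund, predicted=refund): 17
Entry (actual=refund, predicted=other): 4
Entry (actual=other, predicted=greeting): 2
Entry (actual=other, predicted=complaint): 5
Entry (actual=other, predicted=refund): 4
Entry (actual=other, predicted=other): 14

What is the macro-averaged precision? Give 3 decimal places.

Per-class precision (TP/(TP+FP)):
  greeting: TP=34, FP=1+1+2=4 → 34/38 = 0.8947
  complaint: TP=16, FP=1+2+5=8 → 16/24 = 0.6667
  refund: TP=17, FP=0+1+4=5 → 17/22 = 0.7727
  other: TP=14, FP=1+2+4=7 → 14/21 = 0.6667
Macro-precision = mean = (0.8947 + 0.6667 + 0.7727 + 0.6667) / 4 = 0.750

0.750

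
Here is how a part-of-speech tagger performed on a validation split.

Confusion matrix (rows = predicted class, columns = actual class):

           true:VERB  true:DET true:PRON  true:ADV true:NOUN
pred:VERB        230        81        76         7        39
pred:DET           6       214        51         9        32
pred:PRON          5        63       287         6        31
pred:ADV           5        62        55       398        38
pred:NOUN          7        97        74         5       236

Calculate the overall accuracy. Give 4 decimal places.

0.6457

Accuracy = trace / total = (230+214+287+398+236=1365) / 2114 = 1365/2114 = 0.6457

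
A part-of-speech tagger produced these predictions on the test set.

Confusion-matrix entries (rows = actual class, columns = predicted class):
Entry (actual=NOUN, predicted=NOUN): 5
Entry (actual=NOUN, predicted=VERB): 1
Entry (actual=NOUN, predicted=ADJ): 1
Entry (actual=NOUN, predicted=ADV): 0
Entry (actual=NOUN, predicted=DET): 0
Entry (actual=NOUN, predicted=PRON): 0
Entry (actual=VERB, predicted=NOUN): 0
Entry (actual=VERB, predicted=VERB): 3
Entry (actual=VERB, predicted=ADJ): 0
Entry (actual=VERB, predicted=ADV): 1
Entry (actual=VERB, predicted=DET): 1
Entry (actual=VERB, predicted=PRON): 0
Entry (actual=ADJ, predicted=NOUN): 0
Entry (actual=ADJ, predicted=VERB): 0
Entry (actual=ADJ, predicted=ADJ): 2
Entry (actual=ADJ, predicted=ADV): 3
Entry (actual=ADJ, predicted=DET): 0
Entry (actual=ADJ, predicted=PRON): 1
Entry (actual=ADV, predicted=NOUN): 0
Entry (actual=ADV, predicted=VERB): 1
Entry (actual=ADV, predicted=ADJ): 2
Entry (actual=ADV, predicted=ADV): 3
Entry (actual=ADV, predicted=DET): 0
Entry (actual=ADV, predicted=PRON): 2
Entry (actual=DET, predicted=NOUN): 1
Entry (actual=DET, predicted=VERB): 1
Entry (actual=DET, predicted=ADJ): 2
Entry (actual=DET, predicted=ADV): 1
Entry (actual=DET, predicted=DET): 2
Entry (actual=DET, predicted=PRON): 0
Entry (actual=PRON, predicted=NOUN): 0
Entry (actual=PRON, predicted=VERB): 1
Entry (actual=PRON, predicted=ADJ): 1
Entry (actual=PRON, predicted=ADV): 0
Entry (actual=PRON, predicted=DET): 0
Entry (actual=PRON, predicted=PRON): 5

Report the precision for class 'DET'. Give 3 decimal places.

Treat 'DET' as positive and all other classes as negative.
precision = TP/(TP+FP).
DET: TP=2, FP=0+1+0+0+0=1 → 2/3 = 0.6667

0.667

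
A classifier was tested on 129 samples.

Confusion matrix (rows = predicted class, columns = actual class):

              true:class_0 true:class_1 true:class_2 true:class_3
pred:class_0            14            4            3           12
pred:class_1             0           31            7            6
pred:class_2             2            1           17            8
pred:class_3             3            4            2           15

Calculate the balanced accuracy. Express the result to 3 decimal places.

Balanced accuracy = mean of per-class recall.
  class_0: recall = 14/19 = 0.7368
  class_1: recall = 31/40 = 0.7750
  class_2: recall = 17/29 = 0.5862
  class_3: recall = 15/41 = 0.3659
Mean = (0.7368 + 0.7750 + 0.5862 + 0.3659) / 4 = 0.616

0.616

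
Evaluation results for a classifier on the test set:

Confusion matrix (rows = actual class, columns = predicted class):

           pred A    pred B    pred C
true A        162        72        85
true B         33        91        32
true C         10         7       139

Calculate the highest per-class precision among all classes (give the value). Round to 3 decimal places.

0.790

Per-class precision (TP/(TP+FP)):
  A: TP=162, FP=33+10=43 → 162/205 = 0.7902
  B: TP=91, FP=72+7=79 → 91/170 = 0.5353
  C: TP=139, FP=85+32=117 → 139/256 = 0.5430
Highest is class 'A' with precision = 0.790.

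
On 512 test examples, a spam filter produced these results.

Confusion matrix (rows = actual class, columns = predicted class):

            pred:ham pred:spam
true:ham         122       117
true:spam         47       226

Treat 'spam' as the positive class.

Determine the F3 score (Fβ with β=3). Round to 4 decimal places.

0.8071

Fβ = (1+β²)·TP / ((1+β²)·TP + β²·FN + FP), with β²=9
= 10·226 / (10·226 + 9·47 + 117) = 0.8071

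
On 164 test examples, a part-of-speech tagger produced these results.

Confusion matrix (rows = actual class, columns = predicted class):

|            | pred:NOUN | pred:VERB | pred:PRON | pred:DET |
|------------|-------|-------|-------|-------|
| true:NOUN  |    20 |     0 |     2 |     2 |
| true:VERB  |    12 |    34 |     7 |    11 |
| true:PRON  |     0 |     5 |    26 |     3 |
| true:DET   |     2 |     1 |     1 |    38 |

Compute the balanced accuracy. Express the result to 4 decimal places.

0.7585

Balanced accuracy = mean of per-class recall.
  NOUN: recall = 20/24 = 0.83333
  VERB: recall = 34/64 = 0.53125
  PRON: recall = 26/34 = 0.76471
  DET: recall = 38/42 = 0.90476
Mean = (0.83333 + 0.53125 + 0.76471 + 0.90476) / 4 = 0.7585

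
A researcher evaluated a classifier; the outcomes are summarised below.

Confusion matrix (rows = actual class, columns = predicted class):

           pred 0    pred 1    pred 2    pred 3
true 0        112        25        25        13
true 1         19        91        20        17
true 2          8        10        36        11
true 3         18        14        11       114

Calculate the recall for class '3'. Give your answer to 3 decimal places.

recall = TP/(TP+FN).
3: TP=114, FN=18+14+11=43 → 114/157 = 0.7261

0.726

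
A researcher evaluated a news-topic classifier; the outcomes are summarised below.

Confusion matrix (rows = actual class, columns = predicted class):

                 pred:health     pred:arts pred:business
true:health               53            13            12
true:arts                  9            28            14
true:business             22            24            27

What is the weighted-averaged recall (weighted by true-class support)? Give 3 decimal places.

0.535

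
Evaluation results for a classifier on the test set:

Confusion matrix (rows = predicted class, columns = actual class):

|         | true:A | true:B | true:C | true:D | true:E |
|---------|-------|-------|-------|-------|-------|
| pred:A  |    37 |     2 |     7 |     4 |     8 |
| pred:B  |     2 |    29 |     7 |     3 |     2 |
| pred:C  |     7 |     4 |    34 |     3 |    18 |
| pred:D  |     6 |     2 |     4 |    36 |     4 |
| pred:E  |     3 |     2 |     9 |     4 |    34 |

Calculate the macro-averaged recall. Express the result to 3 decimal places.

Per-class recall (TP/(TP+FN)):
  A: TP=37, FN=2+7+6+3=18 → 37/55 = 0.6727
  B: TP=29, FN=2+4+2+2=10 → 29/39 = 0.7436
  C: TP=34, FN=7+7+4+9=27 → 34/61 = 0.5574
  D: TP=36, FN=4+3+3+4=14 → 36/50 = 0.7200
  E: TP=34, FN=8+2+18+4=32 → 34/66 = 0.5152
Macro-recall = mean = (0.6727 + 0.7436 + 0.5574 + 0.7200 + 0.5152) / 5 = 0.642

0.642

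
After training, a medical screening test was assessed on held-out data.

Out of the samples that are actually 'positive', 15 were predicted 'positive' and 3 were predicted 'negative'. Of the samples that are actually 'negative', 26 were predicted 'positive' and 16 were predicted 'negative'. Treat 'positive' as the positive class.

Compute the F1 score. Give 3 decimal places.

Precision = TP/(TP+FP) = 15/41 = 0.3659
Recall = TP/(TP+FN) = 15/18 = 0.8333
F1 = 2·TP/(2·TP+FP+FN) = 30/59 = 0.508

0.508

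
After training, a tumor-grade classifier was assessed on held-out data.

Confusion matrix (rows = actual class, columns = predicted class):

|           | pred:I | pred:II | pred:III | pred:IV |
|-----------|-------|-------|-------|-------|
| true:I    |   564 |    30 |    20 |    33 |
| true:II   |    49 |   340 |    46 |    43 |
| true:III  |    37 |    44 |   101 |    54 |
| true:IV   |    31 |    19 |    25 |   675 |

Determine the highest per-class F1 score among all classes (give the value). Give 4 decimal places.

0.8682

Per-class F1 score (2·TP/(2·TP+FP+FN)):
  I: TP=564, FP=49+37+31=117, FN=30+20+33=83 → 1128/1328 = 0.84940
  II: TP=340, FP=30+44+19=93, FN=49+46+43=138 → 680/911 = 0.74643
  III: TP=101, FP=20+46+25=91, FN=37+44+54=135 → 202/428 = 0.47196
  IV: TP=675, FP=33+43+54=130, FN=31+19+25=75 → 1350/1555 = 0.86817
Highest is class 'IV' with F1 score = 0.8682.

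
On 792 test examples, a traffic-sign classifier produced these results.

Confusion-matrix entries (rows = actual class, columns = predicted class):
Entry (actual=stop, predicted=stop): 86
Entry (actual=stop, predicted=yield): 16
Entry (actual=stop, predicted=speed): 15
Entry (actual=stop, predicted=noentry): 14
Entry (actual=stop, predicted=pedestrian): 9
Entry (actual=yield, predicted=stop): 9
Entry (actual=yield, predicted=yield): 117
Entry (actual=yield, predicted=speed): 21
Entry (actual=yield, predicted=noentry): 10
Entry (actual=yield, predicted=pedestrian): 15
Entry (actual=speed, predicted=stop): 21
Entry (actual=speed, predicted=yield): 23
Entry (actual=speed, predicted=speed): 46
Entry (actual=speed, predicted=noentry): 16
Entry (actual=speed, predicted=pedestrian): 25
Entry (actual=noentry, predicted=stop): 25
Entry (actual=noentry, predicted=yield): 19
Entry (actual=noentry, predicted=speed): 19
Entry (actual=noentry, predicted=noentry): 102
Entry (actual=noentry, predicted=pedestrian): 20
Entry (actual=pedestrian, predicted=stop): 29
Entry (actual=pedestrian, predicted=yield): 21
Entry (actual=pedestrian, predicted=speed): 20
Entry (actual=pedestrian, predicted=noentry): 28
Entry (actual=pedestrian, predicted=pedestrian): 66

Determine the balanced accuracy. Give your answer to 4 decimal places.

0.5199

Balanced accuracy = mean of per-class recall.
  stop: recall = 86/140 = 0.61429
  yield: recall = 117/172 = 0.68023
  speed: recall = 46/131 = 0.35115
  noentry: recall = 102/185 = 0.55135
  pedestrian: recall = 66/164 = 0.40244
Mean = (0.61429 + 0.68023 + 0.35115 + 0.55135 + 0.40244) / 5 = 0.5199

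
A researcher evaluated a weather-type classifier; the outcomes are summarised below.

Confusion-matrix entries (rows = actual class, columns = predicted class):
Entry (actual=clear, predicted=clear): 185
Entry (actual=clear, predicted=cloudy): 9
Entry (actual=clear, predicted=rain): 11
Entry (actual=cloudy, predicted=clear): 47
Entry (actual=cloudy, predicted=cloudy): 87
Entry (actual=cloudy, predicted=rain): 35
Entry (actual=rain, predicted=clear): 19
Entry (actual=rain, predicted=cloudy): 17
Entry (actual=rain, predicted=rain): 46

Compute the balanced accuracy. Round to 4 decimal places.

0.6594

Balanced accuracy = mean of per-class recall.
  clear: recall = 185/205 = 0.90244
  cloudy: recall = 87/169 = 0.51479
  rain: recall = 46/82 = 0.56098
Mean = (0.90244 + 0.51479 + 0.56098) / 3 = 0.6594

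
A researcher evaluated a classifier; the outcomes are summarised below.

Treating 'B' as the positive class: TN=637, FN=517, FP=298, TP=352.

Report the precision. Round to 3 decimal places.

0.542

Precision = TP/(TP+FP) = 352/(352+298) = 352/650 = 0.542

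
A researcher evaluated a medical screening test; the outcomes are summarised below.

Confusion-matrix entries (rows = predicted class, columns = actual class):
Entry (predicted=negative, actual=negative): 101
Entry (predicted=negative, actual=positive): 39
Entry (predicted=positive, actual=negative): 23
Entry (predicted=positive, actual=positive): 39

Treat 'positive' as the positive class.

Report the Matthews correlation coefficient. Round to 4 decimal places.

MCC = (TP·TN − FP·FN) / √((TP+FP)(TP+FN)(TN+FP)(TN+FN))
Numerator = 39·101 − 23·39 = 3042
Denominator = √(62·78·124·140) = √83952960 = 9162.5848
MCC = 3042 / 9162.5848 = 0.3320

0.3320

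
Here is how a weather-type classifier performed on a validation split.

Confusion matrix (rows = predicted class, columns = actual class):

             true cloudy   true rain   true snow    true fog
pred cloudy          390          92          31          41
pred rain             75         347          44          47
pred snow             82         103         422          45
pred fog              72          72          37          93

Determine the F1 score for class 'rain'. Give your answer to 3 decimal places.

0.616

Take TP from the diagonal, FP from the rest of the 'rain' prediction marginal, FN from the rest of the 'rain' actual marginal.
F1 score = 2·TP/(2·TP+FP+FN).
rain: TP=347, FP=75+44+47=166, FN=92+103+72=267 → 694/1127 = 0.6158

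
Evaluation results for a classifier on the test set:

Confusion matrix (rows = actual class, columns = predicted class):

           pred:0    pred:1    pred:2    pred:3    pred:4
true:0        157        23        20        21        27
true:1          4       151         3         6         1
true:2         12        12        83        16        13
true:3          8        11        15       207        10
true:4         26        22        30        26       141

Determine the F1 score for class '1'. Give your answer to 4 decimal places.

One-vs-rest for '1': TP = diagonal; FP = other classes predicted '1'; FN = '1' predicted as other.
F1 score = 2·TP/(2·TP+FP+FN).
1: TP=151, FP=23+12+11+22=68, FN=4+3+6+1=14 → 302/384 = 0.78646

0.7865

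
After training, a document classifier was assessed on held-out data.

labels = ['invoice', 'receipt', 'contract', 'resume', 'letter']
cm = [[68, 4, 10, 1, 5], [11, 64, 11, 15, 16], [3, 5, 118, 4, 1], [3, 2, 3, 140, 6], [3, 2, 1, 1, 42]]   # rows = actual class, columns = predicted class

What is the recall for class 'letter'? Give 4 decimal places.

0.8571

Take TP from the diagonal, FP from the rest of the 'letter' prediction marginal, FN from the rest of the 'letter' actual marginal.
recall = TP/(TP+FN).
letter: TP=42, FN=3+2+1+1=7 → 42/49 = 0.85714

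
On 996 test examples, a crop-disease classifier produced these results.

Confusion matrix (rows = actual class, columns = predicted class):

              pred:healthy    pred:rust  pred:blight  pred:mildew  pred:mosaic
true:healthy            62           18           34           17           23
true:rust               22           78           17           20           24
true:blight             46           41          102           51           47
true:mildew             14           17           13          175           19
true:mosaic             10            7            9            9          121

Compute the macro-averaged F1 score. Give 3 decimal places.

Per-class F1 score (2·TP/(2·TP+FP+FN)):
  healthy: TP=62, FP=22+46+14+10=92, FN=18+34+17+23=92 → 124/308 = 0.4026
  rust: TP=78, FP=18+41+17+7=83, FN=22+17+20+24=83 → 156/322 = 0.4845
  blight: TP=102, FP=34+17+13+9=73, FN=46+41+51+47=185 → 204/462 = 0.4416
  mildew: TP=175, FP=17+20+51+9=97, FN=14+17+13+19=63 → 350/510 = 0.6863
  mosaic: TP=121, FP=23+24+47+19=113, FN=10+7+9+9=35 → 242/390 = 0.6205
Macro-F1 score = mean = (0.4026 + 0.4845 + 0.4416 + 0.6863 + 0.6205) / 5 = 0.527

0.527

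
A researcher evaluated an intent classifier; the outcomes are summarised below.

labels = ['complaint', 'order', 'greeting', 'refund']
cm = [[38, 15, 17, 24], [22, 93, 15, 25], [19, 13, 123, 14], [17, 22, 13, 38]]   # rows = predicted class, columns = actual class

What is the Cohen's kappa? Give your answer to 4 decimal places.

Observed agreement pₒ = trace/N = 292/508 = 0.57480
Expected agreement pₑ = Σ (rowᵢ·colᵢ)/N² = (96·94 + 143·155 + 168·169 + 101·90)/508² = 0.26610
κ = (pₒ − pₑ)/(1 − pₑ) = (0.57480 − 0.26610)/(1 − 0.26610) = 0.4206

0.4206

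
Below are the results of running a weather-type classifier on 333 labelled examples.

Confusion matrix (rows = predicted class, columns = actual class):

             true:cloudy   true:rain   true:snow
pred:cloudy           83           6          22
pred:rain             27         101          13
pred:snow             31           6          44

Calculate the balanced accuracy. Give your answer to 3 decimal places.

Balanced accuracy = mean of per-class recall.
  cloudy: recall = 83/141 = 0.5887
  rain: recall = 101/113 = 0.8938
  snow: recall = 44/79 = 0.5570
Mean = (0.5887 + 0.8938 + 0.5570) / 3 = 0.680

0.680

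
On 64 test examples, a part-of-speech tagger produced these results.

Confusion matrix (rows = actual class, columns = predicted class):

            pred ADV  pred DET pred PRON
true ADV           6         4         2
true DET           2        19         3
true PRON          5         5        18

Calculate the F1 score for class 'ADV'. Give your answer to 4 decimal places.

Treat 'ADV' as positive and all other classes as negative.
F1 score = 2·TP/(2·TP+FP+FN).
ADV: TP=6, FP=2+5=7, FN=4+2=6 → 12/25 = 0.48000

0.4800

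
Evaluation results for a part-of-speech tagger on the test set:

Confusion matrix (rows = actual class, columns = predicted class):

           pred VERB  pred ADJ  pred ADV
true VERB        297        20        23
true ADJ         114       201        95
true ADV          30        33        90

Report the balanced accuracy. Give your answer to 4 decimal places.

0.6507

Balanced accuracy = mean of per-class recall.
  VERB: recall = 297/340 = 0.87353
  ADJ: recall = 201/410 = 0.49024
  ADV: recall = 90/153 = 0.58824
Mean = (0.87353 + 0.49024 + 0.58824) / 3 = 0.6507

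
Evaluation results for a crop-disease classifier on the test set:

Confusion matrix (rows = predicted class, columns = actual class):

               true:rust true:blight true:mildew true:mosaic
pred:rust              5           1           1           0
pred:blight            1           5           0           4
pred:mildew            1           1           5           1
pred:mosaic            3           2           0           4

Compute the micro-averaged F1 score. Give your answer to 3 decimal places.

Micro-averaging pools counts across classes: ΣTP=19, ΣFP=15, ΣFN=15.
Micro-F1 score = 2·TP/(2·TP+FP+FN) on pooled counts = 0.559 (equals overall accuracy in single-label multiclass).

0.559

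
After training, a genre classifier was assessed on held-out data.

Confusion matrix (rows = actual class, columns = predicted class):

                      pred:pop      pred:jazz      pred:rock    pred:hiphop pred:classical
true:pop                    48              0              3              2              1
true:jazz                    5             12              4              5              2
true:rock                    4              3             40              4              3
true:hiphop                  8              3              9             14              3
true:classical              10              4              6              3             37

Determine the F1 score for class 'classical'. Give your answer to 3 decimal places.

0.698

Take TP from the diagonal, FP from the rest of the 'classical' prediction marginal, FN from the rest of the 'classical' actual marginal.
F1 score = 2·TP/(2·TP+FP+FN).
classical: TP=37, FP=1+2+3+3=9, FN=10+4+6+3=23 → 74/106 = 0.6981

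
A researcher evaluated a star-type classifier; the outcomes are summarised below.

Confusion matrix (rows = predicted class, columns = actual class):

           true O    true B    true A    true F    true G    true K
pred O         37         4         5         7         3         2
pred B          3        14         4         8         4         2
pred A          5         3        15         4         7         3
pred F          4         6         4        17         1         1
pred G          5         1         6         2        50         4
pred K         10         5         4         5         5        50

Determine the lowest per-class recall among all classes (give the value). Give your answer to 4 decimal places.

0.3947

Per-class recall (TP/(TP+FN)):
  O: TP=37, FN=3+5+4+5+10=27 → 37/64 = 0.57813
  B: TP=14, FN=4+3+6+1+5=19 → 14/33 = 0.42424
  A: TP=15, FN=5+4+4+6+4=23 → 15/38 = 0.39474
  F: TP=17, FN=7+8+4+2+5=26 → 17/43 = 0.39535
  G: TP=50, FN=3+4+7+1+5=20 → 50/70 = 0.71429
  K: TP=50, FN=2+2+3+1+4=12 → 50/62 = 0.80645
Lowest is class 'A' with recall = 0.3947.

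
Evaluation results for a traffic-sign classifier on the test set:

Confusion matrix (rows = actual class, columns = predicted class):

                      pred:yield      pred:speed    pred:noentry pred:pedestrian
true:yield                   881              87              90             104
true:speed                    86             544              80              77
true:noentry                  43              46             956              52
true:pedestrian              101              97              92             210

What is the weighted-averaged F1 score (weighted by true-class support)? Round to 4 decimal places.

Per-class F1 score (2·TP/(2·TP+FP+FN)):
  yield: TP=881, FP=86+43+101=230, FN=87+90+104=281 → 1762/2273 = 0.77519
  speed: TP=544, FP=87+46+97=230, FN=86+80+77=243 → 1088/1561 = 0.69699
  noentry: TP=956, FP=90+80+92=262, FN=43+46+52=141 → 1912/2315 = 0.82592
  pedestrian: TP=210, FP=104+77+52=233, FN=101+97+92=290 → 420/943 = 0.44539
Weighted-F1 score = Σ (supportᵢ/N)·F1 scoreᵢ with N=3546: (1162/3546)·0.77519 + (787/3546)·0.69699 + (1097/3546)·0.82592 + (500/3546)·0.44539 = 0.7270

0.7270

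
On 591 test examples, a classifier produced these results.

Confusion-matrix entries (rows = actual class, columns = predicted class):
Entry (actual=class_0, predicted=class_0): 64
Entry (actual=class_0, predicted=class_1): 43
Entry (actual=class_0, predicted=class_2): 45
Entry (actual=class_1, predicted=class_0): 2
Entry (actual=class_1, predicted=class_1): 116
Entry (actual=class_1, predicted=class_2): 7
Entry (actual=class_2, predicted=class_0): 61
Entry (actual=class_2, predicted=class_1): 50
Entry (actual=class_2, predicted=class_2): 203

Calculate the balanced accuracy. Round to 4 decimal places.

0.6652

Balanced accuracy = mean of per-class recall.
  class_0: recall = 64/152 = 0.42105
  class_1: recall = 116/125 = 0.92800
  class_2: recall = 203/314 = 0.64650
Mean = (0.42105 + 0.92800 + 0.64650) / 3 = 0.6652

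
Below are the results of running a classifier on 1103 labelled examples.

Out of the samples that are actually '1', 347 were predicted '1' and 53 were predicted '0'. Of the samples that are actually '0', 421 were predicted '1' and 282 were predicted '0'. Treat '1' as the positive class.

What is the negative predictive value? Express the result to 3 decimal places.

0.842

NPV = TN/(TN+FN) = 282/(282+53) = 0.842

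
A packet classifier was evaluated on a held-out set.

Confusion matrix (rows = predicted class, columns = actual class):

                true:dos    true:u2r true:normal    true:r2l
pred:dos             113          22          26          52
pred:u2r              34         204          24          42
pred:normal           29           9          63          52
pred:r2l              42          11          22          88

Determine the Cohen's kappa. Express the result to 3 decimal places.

Observed agreement pₒ = trace/N = 468/833 = 0.5618
Expected agreement pₑ = Σ (rowᵢ·colᵢ)/N² = (218·213 + 246·304 + 135·153 + 234·163)/833² = 0.2594
κ = (pₒ − pₑ)/(1 − pₑ) = (0.5618 − 0.2594)/(1 − 0.2594) = 0.408

0.408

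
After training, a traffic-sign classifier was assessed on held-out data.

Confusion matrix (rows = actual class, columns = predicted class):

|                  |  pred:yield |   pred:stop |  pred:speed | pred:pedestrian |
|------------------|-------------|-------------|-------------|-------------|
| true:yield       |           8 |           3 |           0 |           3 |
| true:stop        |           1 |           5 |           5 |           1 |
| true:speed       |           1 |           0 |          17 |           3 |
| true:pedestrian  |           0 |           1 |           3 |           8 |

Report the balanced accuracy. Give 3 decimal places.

0.616

Balanced accuracy = mean of per-class recall.
  yield: recall = 8/14 = 0.5714
  stop: recall = 5/12 = 0.4167
  speed: recall = 17/21 = 0.8095
  pedestrian: recall = 8/12 = 0.6667
Mean = (0.5714 + 0.4167 + 0.8095 + 0.6667) / 4 = 0.616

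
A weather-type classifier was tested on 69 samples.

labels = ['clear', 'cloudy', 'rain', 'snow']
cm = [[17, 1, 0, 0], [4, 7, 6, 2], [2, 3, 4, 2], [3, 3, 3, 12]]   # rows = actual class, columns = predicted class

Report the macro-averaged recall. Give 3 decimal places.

0.562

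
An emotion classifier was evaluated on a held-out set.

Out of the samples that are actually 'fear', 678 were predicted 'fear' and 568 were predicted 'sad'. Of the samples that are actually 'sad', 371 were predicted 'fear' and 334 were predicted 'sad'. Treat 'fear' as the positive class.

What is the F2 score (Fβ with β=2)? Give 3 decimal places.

Fβ = (1+β²)·TP / ((1+β²)·TP + β²·FN + FP), with β²=4
= 5·678 / (5·678 + 4·568 + 371) = 0.562

0.562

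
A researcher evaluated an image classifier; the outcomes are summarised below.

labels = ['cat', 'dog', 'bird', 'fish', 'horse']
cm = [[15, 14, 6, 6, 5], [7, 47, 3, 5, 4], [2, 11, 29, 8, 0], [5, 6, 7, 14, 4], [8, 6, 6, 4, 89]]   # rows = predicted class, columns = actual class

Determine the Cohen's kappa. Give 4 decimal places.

0.5087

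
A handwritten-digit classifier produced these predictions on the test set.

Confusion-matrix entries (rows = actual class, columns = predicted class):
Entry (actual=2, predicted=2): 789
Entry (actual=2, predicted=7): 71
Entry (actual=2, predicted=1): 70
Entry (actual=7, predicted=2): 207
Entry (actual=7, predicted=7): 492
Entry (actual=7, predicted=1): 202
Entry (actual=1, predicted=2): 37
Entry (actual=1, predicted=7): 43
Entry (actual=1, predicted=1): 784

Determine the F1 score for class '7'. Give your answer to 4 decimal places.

0.6530

Take TP from the diagonal, FP from the rest of the '7' prediction marginal, FN from the rest of the '7' actual marginal.
F1 score = 2·TP/(2·TP+FP+FN).
7: TP=492, FP=71+43=114, FN=207+202=409 → 984/1507 = 0.65295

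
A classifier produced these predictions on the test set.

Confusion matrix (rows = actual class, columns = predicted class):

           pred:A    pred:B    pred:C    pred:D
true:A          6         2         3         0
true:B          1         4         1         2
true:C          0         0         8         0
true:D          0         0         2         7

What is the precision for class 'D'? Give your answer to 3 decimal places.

precision = TP/(TP+FP).
D: TP=7, FP=0+2+0=2 → 7/9 = 0.7778

0.778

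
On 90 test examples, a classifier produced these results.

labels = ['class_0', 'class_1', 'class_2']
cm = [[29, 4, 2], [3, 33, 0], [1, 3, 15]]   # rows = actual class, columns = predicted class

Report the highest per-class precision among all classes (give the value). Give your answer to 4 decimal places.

Per-class precision (TP/(TP+FP)):
  class_0: TP=29, FP=3+1=4 → 29/33 = 0.87879
  class_1: TP=33, FP=4+3=7 → 33/40 = 0.82500
  class_2: TP=15, FP=2+0=2 → 15/17 = 0.88235
Highest is class 'class_2' with precision = 0.8824.

0.8824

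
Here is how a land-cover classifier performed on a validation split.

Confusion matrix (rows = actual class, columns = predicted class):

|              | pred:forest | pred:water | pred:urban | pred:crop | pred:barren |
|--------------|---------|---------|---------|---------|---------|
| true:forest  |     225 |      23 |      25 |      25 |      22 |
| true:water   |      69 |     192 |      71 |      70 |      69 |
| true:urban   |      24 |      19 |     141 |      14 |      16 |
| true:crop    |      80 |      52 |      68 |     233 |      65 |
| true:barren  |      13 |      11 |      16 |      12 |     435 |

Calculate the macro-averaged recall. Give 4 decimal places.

0.6261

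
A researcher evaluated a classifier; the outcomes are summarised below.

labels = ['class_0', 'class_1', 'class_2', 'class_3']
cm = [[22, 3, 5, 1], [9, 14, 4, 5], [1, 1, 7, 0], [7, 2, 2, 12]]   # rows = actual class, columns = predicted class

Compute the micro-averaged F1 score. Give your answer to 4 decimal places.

0.5789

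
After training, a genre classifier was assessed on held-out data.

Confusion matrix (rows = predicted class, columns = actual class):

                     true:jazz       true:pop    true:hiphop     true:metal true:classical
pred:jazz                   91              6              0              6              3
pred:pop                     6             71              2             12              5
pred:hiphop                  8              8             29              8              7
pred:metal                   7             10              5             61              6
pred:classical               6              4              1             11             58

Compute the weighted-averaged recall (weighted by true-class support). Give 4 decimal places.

Per-class recall (TP/(TP+FN)):
  jazz: TP=91, FN=6+8+7+6=27 → 91/118 = 0.77119
  pop: TP=71, FN=6+8+10+4=28 → 71/99 = 0.71717
  hiphop: TP=29, FN=0+2+5+1=8 → 29/37 = 0.78378
  metal: TP=61, FN=6+12+8+11=37 → 61/98 = 0.62245
  classical: TP=58, FN=3+5+7+6=21 → 58/79 = 0.73418
Weighted-recall = Σ (supportᵢ/N)·recallᵢ with N=431: (118/431)·0.77119 + (99/431)·0.71717 + (37/431)·0.78378 + (98/431)·0.62245 + (79/431)·0.73418 = 0.7193

0.7193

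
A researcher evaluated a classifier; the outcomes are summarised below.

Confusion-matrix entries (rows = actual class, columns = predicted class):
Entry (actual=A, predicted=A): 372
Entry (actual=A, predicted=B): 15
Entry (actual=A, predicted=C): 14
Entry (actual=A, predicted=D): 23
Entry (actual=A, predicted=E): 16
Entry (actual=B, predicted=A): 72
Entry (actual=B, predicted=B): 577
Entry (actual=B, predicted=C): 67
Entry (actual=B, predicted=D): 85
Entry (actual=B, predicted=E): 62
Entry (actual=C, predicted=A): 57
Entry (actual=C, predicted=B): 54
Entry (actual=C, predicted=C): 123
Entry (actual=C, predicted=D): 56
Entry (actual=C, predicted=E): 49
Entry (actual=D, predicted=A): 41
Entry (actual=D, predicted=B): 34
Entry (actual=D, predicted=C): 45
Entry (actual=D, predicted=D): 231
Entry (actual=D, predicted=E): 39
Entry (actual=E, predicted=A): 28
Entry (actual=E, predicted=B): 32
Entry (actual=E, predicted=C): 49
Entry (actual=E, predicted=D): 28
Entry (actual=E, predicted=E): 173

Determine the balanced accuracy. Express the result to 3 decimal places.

Balanced accuracy = mean of per-class recall.
  A: recall = 372/440 = 0.8455
  B: recall = 577/863 = 0.6686
  C: recall = 123/339 = 0.3628
  D: recall = 231/390 = 0.5923
  E: recall = 173/310 = 0.5581
Mean = (0.8455 + 0.6686 + 0.3628 + 0.5923 + 0.5581) / 5 = 0.605

0.605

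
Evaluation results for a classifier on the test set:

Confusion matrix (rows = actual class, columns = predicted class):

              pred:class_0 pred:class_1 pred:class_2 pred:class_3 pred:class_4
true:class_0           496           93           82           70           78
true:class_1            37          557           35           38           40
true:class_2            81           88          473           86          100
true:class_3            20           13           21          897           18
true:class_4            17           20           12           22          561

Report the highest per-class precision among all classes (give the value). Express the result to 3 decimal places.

Per-class precision (TP/(TP+FP)):
  class_0: TP=496, FP=37+81+20+17=155 → 496/651 = 0.7619
  class_1: TP=557, FP=93+88+13+20=214 → 557/771 = 0.7224
  class_2: TP=473, FP=82+35+21+12=150 → 473/623 = 0.7592
  class_3: TP=897, FP=70+38+86+22=216 → 897/1113 = 0.8059
  class_4: TP=561, FP=78+40+100+18=236 → 561/797 = 0.7039
Highest is class 'class_3' with precision = 0.806.

0.806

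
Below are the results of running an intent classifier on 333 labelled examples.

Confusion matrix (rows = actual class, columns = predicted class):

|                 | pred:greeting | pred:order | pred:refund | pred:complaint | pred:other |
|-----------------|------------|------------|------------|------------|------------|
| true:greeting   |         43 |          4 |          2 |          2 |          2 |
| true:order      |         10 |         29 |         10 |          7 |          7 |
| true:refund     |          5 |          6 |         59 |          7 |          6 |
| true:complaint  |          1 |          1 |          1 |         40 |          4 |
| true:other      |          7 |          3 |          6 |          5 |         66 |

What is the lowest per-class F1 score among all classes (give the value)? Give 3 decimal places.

Per-class F1 score (2·TP/(2·TP+FP+FN)):
  greeting: TP=43, FP=10+5+1+7=23, FN=4+2+2+2=10 → 86/119 = 0.7227
  order: TP=29, FP=4+6+1+3=14, FN=10+10+7+7=34 → 58/106 = 0.5472
  refund: TP=59, FP=2+10+1+6=19, FN=5+6+7+6=24 → 118/161 = 0.7329
  complaint: TP=40, FP=2+7+7+5=21, FN=1+1+1+4=7 → 80/108 = 0.7407
  other: TP=66, FP=2+7+6+4=19, FN=7+3+6+5=21 → 132/172 = 0.7674
Lowest is class 'order' with F1 score = 0.547.

0.547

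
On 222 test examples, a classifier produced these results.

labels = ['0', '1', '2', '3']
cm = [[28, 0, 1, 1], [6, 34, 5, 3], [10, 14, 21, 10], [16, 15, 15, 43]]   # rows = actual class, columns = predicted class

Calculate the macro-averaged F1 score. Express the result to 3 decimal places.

Per-class F1 score (2·TP/(2·TP+FP+FN)):
  0: TP=28, FP=6+10+16=32, FN=0+1+1=2 → 56/90 = 0.6222
  1: TP=34, FP=0+14+15=29, FN=6+5+3=14 → 68/111 = 0.6126
  2: TP=21, FP=1+5+15=21, FN=10+14+10=34 → 42/97 = 0.4330
  3: TP=43, FP=1+3+10=14, FN=16+15+15=46 → 86/146 = 0.5890
Macro-F1 score = mean = (0.6222 + 0.6126 + 0.4330 + 0.5890) / 4 = 0.564

0.564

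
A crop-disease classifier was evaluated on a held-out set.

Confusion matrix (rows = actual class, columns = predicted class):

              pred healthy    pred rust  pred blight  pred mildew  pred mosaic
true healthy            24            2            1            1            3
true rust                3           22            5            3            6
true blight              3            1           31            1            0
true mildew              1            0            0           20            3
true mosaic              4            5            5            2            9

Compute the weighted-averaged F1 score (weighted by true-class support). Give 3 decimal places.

Per-class F1 score (2·TP/(2·TP+FP+FN)):
  healthy: TP=24, FP=3+3+1+4=11, FN=2+1+1+3=7 → 48/66 = 0.7273
  rust: TP=22, FP=2+1+0+5=8, FN=3+5+3+6=17 → 44/69 = 0.6377
  blight: TP=31, FP=1+5+0+5=11, FN=3+1+1+0=5 → 62/78 = 0.7949
  mildew: TP=20, FP=1+3+1+2=7, FN=1+0+0+3=4 → 40/51 = 0.7843
  mosaic: TP=9, FP=3+6+0+3=12, FN=4+5+5+2=16 → 18/46 = 0.3913
Weighted-F1 score = Σ (supportᵢ/N)·F1 scoreᵢ with N=155: (31/155)·0.7273 + (39/155)·0.6377 + (36/155)·0.7949 + (24/155)·0.7843 + (25/155)·0.3913 = 0.675

0.675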